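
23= 23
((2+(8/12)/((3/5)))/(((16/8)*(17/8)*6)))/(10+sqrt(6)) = 280/21573 -28*sqrt(6)/21573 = 0.01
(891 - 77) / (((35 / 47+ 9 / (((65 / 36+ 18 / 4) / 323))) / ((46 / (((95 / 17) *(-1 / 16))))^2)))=1359570057877504 / 44462465725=30577.93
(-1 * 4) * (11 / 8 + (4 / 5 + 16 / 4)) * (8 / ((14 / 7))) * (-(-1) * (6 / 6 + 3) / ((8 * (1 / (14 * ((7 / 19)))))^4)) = -74942413 / 1097440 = -68.29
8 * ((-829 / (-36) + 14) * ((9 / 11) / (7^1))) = 2666 / 77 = 34.62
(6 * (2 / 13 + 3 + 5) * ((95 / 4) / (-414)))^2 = 25351225 / 3218436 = 7.88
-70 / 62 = -1.13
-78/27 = -26/9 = -2.89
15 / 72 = 5 / 24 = 0.21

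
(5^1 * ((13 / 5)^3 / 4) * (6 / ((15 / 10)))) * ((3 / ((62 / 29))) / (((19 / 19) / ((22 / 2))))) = 2102529 / 1550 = 1356.47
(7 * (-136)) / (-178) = 476 / 89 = 5.35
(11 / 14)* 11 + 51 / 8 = 15.02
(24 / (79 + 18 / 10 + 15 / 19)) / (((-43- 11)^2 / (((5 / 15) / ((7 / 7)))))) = 190 / 5650479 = 0.00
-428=-428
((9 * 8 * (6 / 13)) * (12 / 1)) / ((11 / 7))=36288 / 143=253.76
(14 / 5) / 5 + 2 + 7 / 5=99 / 25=3.96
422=422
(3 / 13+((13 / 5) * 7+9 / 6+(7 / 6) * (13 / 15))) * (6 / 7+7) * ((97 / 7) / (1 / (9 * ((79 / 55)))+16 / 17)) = 17555450231 / 7842107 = 2238.61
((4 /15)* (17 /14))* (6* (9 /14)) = 306 /245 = 1.25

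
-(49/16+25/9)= -841/144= -5.84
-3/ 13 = -0.23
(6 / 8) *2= 3 / 2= 1.50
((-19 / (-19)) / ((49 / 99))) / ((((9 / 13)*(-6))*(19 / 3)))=-143 / 1862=-0.08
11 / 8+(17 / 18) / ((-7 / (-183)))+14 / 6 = 4771 / 168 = 28.40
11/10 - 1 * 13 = -119/10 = -11.90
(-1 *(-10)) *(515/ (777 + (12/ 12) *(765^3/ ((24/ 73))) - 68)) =41200/ 10893969047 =0.00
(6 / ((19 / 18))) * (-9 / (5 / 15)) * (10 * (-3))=87480 / 19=4604.21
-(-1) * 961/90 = 961/90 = 10.68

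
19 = 19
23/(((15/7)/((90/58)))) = 483/29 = 16.66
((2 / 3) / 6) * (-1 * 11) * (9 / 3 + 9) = -44 / 3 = -14.67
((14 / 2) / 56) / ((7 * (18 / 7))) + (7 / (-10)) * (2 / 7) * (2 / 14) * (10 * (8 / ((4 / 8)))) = -4601 / 1008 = -4.56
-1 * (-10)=10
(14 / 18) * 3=7 / 3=2.33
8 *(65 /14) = 260 /7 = 37.14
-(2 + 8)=-10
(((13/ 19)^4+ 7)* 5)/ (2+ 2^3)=3.61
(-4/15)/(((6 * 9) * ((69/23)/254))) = -508/1215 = -0.42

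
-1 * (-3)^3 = 27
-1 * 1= -1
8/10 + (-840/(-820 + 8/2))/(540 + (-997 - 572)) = 0.80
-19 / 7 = -2.71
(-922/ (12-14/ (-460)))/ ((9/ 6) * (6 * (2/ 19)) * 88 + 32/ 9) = -9065565/ 10282172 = -0.88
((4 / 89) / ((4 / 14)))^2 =196 / 7921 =0.02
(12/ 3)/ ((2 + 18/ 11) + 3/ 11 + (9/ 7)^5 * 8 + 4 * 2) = 0.10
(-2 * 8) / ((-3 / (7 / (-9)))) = -112 / 27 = -4.15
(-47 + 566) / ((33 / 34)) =5882 / 11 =534.73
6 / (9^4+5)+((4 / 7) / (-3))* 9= -5625 / 3283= -1.71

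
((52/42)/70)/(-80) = -13/58800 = -0.00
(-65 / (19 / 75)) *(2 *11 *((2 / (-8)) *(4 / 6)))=17875 / 19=940.79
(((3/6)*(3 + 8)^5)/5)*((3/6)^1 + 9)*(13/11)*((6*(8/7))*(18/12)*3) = 195281658/35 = 5579475.94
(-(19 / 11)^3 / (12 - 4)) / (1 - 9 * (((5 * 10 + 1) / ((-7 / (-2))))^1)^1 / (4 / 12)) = 48013 / 29250056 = 0.00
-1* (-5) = 5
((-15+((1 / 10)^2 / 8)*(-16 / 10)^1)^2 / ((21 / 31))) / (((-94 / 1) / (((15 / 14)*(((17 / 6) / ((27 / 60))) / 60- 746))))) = 42152444654177 / 14923440000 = 2824.58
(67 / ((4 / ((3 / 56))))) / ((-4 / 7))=-201 / 128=-1.57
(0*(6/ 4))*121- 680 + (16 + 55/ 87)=-57713/ 87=-663.37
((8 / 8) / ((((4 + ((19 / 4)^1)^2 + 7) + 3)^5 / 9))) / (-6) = -524288 / 22838000371875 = -0.00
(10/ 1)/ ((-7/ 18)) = -180/ 7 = -25.71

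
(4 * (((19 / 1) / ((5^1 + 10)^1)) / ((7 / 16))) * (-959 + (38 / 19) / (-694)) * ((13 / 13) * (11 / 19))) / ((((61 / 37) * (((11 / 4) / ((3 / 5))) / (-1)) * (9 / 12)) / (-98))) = -176513978368 / 1587525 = -111188.16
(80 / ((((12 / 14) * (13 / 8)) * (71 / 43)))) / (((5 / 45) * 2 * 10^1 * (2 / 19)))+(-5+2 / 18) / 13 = 148.33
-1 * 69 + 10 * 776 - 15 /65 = 99980 /13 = 7690.77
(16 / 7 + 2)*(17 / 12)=85 / 14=6.07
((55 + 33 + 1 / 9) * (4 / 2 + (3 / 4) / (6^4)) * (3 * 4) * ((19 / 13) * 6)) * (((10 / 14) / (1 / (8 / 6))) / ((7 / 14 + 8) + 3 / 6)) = 20033315 / 10206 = 1962.90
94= 94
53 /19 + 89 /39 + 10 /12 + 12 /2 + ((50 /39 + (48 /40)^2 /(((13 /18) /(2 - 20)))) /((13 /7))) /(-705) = 4051427747 /339563250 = 11.93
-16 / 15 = -1.07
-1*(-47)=47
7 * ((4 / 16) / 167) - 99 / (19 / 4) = -264395 / 12692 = -20.83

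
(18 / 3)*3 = 18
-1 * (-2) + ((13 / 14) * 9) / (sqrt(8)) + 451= 117 * sqrt(2) / 56 + 453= 455.95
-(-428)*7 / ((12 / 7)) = 5243 / 3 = 1747.67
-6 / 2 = -3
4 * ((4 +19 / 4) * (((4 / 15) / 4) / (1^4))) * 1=7 / 3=2.33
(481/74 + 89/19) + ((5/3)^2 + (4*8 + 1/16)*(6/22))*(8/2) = 57.27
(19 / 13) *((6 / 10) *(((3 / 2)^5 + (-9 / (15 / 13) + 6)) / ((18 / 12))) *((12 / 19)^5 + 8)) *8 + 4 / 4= 9339063049 / 42354325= 220.50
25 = 25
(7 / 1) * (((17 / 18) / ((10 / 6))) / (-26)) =-119 / 780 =-0.15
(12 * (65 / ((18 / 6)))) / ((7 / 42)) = 1560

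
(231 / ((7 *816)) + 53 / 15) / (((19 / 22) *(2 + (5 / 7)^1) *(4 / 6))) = 1122737 / 490960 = 2.29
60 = 60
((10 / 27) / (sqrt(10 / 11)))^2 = 110 / 729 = 0.15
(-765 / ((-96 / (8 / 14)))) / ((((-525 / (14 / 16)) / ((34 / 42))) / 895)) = -51731 / 9408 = -5.50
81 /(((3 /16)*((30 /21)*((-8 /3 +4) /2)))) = 2268 /5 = 453.60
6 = 6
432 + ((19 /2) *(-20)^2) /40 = 527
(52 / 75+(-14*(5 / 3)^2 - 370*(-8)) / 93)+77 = 2282983 / 20925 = 109.10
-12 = -12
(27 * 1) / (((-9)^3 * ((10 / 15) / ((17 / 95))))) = -17 / 1710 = -0.01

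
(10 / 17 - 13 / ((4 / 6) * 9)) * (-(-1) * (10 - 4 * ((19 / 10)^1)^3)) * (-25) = -233933 / 340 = -688.04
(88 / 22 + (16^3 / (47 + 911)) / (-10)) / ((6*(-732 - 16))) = -713 / 895730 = -0.00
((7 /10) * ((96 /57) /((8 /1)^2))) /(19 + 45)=0.00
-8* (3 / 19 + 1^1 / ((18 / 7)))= -748 / 171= -4.37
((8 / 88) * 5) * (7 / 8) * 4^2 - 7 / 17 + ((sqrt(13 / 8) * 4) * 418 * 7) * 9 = 1113 / 187 + 26334 * sqrt(26) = 134283.53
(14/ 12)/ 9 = 7/ 54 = 0.13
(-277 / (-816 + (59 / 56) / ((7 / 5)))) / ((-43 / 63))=-6840792 / 13741811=-0.50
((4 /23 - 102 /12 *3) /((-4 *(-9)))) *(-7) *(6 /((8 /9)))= 24465 /736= 33.24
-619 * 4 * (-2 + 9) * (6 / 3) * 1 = -34664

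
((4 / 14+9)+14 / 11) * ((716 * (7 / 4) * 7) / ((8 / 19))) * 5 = 96775455 / 88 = 1099721.08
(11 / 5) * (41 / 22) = 41 / 10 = 4.10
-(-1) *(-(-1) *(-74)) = -74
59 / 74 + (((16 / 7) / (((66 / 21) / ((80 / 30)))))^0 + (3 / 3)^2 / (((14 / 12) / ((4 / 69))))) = 22005 / 11914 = 1.85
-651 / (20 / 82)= -26691 / 10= -2669.10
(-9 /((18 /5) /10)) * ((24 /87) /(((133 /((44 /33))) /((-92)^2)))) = -6771200 /11571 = -585.19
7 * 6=42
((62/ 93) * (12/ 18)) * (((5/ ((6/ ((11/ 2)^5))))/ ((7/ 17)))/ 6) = 13689335/ 18144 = 754.48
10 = 10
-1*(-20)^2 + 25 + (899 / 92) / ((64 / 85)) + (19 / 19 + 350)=-64897 / 5888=-11.02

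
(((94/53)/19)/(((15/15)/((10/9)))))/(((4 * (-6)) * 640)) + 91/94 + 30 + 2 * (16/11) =121907621269/3598518528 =33.88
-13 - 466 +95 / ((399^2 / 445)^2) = -638958750616 / 1333945179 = -479.00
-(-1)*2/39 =2/39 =0.05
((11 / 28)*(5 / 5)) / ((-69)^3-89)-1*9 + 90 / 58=-1987361023 / 266821576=-7.45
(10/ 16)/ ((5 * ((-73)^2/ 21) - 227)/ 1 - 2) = 105/ 174688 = 0.00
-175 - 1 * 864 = -1039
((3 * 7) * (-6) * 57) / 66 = -1197 / 11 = -108.82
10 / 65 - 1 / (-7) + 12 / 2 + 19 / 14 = 199 / 26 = 7.65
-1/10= -0.10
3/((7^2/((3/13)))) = 9/637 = 0.01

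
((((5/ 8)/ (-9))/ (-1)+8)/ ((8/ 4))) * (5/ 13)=2905/ 1872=1.55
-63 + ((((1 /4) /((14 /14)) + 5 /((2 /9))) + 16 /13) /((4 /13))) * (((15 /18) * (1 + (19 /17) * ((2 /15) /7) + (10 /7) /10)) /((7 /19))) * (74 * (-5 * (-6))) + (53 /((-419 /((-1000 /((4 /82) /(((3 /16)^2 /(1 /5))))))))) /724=22101433554372287 /48517545216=455534.87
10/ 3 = 3.33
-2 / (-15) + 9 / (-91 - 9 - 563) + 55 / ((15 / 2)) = 24707 / 3315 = 7.45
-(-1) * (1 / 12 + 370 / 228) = 1.71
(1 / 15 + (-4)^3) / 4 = -15.98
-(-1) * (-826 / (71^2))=-826 / 5041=-0.16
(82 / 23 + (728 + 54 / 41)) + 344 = 1015500 / 943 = 1076.88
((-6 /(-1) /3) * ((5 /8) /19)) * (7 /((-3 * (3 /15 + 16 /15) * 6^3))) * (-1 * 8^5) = 179200 /9747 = 18.39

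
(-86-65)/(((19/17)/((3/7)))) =-7701/133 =-57.90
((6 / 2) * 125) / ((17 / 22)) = 8250 / 17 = 485.29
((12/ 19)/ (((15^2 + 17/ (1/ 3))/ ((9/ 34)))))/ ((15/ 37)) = 111/ 74290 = 0.00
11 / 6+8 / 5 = 103 / 30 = 3.43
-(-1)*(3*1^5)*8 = 24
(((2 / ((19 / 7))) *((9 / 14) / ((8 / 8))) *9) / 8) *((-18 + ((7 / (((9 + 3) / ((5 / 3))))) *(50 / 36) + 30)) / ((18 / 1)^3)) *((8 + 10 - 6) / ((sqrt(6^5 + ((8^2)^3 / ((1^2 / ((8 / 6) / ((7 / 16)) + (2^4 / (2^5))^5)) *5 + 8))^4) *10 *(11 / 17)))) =47952518953 *sqrt(26947944225535546545991866118) / 2581621680148457530480915491501557760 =0.00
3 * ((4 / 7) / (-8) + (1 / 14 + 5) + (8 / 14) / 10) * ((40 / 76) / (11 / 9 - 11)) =-4779 / 5852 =-0.82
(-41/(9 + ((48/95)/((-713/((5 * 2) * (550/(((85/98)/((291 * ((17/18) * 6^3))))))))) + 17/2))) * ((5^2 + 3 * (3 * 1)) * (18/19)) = 35781192/7227127775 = 0.00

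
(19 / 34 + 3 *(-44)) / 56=-4469 / 1904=-2.35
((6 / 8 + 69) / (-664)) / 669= -93 / 592288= -0.00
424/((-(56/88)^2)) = -51304/49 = -1047.02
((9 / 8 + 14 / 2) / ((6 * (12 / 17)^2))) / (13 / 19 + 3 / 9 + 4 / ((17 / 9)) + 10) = 6067555 / 29325312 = 0.21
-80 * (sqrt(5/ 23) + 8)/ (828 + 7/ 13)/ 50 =-832/ 53855- 104 * sqrt(115)/ 1238665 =-0.02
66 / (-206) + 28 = 2851 / 103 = 27.68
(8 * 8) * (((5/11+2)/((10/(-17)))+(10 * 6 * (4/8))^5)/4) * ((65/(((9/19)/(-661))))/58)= -193961162693532/319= -608028723177.22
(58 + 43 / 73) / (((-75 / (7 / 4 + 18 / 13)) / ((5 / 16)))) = -53627 / 70080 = -0.77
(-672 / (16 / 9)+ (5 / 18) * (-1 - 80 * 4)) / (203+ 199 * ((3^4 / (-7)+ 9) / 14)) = -137347 / 48936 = -2.81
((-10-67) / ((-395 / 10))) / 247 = 154 / 19513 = 0.01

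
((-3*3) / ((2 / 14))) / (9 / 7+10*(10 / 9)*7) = -3969 / 4981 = -0.80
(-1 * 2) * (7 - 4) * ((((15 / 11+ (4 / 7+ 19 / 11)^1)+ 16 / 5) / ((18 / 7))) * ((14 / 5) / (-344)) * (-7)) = -64729 / 70950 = -0.91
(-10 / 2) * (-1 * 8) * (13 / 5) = 104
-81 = -81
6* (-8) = -48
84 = 84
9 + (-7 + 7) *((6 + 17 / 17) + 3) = 9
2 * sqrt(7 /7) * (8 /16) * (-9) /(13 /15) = -135 /13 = -10.38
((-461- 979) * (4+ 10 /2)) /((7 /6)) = -77760 /7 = -11108.57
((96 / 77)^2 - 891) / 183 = -1757841 / 361669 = -4.86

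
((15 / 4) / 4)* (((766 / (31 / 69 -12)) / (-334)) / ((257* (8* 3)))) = 0.00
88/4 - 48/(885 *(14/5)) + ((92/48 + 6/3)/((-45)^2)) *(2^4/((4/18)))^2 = 991426/30975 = 32.01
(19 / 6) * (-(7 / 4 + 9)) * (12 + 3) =-4085 / 8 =-510.62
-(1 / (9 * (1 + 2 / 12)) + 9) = -191 / 21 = -9.10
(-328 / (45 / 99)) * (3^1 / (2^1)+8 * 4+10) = -156948 / 5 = -31389.60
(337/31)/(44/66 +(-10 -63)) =-1011/6727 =-0.15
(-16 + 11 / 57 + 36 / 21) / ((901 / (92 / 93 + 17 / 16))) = -17167019 / 534934512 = -0.03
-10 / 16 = -5 / 8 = -0.62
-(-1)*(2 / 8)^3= 1 / 64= 0.02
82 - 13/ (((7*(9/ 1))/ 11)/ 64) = -3986/ 63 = -63.27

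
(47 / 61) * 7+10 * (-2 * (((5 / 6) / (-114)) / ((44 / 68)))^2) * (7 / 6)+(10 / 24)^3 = 226372759673 / 41438941632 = 5.46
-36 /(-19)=36 /19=1.89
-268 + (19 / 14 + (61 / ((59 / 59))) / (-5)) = -19519 / 70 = -278.84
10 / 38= 0.26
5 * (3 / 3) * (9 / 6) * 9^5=885735 / 2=442867.50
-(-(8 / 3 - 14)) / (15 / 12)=-136 / 15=-9.07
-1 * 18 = -18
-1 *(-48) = 48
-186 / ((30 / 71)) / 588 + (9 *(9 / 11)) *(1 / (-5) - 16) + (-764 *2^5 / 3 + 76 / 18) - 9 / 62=-24858869017 / 3007620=-8265.30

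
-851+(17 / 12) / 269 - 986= -5929819 / 3228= -1836.99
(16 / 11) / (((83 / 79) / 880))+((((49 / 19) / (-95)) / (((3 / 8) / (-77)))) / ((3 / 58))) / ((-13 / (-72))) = 3535227008 / 1947595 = 1815.18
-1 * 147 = -147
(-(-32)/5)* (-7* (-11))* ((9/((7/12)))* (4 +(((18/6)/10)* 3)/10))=3887136/125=31097.09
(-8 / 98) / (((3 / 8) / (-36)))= 384 / 49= 7.84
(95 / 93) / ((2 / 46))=2185 / 93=23.49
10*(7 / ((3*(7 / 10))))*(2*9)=600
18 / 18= 1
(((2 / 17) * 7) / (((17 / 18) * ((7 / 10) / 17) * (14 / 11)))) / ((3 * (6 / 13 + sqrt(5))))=-51480 / 96271 + 111540 * sqrt(5) / 96271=2.06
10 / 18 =5 / 9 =0.56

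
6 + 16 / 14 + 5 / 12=635 / 84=7.56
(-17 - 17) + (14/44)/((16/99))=-1025/32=-32.03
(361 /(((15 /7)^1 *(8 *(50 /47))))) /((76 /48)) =6251 /500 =12.50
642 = 642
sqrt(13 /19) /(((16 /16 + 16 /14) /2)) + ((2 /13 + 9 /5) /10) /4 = 127 /2600 + 14* sqrt(247) /285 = 0.82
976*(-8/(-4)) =1952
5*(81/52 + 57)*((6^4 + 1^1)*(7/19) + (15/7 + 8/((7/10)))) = 71076825/494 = 143880.21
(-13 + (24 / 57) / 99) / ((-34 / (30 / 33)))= 122225 / 351747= 0.35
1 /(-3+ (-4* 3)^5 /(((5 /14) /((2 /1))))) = -5 /6967311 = -0.00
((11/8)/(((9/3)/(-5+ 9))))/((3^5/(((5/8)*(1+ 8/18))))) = 715/104976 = 0.01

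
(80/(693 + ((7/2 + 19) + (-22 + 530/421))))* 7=471520/584987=0.81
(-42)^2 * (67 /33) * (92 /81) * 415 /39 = 501379760 /11583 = 43285.83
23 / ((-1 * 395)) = -23 / 395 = -0.06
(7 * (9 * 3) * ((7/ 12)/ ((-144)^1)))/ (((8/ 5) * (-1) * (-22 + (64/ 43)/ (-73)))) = -769055/ 35390464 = -0.02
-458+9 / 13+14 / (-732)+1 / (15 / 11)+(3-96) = -13074829 / 23790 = -549.59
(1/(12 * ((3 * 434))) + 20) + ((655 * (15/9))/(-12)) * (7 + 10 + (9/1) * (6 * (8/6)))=-126187669/15624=-8076.53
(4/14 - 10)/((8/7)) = -17/2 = -8.50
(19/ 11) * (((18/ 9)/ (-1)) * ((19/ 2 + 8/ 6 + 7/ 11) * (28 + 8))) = -172596/ 121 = -1426.41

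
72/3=24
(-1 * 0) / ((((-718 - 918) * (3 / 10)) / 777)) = 0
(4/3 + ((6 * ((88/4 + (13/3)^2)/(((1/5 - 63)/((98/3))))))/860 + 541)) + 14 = 67586531/121518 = 556.19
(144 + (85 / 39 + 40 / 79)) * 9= 1355817 / 1027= 1320.17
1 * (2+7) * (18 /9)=18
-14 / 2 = -7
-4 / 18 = -2 / 9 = -0.22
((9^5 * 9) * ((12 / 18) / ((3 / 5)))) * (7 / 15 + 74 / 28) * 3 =38558997 / 7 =5508428.14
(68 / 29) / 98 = 34 / 1421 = 0.02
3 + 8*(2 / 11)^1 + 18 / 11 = 67 / 11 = 6.09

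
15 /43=0.35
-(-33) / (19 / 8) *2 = 528 / 19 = 27.79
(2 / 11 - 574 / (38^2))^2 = 2934369 / 63075364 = 0.05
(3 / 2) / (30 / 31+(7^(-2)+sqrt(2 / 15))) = 102600855 / 58360586 - 6922083*sqrt(30) / 58360586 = 1.11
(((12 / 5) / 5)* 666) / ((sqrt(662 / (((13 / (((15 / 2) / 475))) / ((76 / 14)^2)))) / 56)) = 522144* sqrt(1226355) / 157225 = 3677.70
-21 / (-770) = 0.03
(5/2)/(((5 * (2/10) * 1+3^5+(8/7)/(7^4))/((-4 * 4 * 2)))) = -336140/1025229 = -0.33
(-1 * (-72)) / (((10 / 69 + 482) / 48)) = 7.17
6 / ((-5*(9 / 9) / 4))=-24 / 5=-4.80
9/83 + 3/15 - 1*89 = -36807/415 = -88.69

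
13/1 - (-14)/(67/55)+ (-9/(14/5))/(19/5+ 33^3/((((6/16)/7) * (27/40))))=342479277093/13983007066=24.49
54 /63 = 6 /7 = 0.86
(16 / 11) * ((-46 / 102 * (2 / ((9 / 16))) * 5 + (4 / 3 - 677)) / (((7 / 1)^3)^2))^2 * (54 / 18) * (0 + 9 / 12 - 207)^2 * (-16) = -10832507809310000 / 108003564029403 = -100.30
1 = 1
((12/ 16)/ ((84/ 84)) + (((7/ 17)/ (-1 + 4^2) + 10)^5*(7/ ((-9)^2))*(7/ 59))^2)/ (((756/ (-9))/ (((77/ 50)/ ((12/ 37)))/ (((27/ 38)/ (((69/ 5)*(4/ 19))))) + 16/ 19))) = -149064157710336728841257280709907644181208523/ 572061237028241711665094591660156250000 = -260573.78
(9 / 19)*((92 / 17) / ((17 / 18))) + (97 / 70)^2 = 124694419 / 26905900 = 4.63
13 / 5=2.60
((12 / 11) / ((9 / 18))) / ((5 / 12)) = 288 / 55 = 5.24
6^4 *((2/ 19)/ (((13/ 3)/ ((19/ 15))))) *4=10368/ 65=159.51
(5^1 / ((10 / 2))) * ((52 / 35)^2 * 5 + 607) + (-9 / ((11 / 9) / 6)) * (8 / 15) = 320421 / 539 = 594.47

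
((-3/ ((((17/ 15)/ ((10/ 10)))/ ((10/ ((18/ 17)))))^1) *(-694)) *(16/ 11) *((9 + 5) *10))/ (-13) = -38864000/ 143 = -271776.22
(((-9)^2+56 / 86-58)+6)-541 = -21988 / 43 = -511.35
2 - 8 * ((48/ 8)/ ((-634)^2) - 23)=18690942/ 100489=186.00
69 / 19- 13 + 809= 15193 / 19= 799.63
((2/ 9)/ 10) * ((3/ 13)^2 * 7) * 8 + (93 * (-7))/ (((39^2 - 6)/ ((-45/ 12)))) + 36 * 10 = 123469519/ 341380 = 361.68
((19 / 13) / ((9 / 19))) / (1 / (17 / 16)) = 6137 / 1872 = 3.28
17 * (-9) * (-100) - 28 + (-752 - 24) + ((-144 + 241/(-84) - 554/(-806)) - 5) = 485600789/33852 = 14344.82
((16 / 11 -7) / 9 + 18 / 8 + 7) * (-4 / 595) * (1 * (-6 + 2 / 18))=181207 / 530145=0.34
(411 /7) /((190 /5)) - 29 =-7303 /266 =-27.45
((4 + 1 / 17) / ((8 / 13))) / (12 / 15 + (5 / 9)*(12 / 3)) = 2.18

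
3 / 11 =0.27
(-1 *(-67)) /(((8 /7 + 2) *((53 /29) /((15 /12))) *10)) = 13601 /9328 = 1.46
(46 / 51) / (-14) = -23 / 357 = -0.06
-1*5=-5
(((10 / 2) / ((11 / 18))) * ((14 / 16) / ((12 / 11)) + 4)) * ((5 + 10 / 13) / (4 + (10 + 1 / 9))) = 4667625 / 290576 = 16.06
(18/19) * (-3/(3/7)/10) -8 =-823/95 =-8.66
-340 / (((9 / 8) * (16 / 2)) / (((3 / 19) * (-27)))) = 3060 / 19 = 161.05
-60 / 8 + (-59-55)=-243 / 2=-121.50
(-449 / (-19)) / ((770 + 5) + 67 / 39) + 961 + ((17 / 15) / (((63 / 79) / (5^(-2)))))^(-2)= 1318869502375711 / 1038086574652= 1270.48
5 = 5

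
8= 8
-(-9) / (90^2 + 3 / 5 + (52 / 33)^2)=49005 / 44121287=0.00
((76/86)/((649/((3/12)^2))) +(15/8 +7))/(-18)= -82559/167442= -0.49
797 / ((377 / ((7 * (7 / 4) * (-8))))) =-78106 / 377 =-207.18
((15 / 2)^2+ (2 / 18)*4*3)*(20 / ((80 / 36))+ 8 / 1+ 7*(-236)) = -376595 / 4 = -94148.75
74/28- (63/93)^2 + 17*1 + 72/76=5146091/255626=20.13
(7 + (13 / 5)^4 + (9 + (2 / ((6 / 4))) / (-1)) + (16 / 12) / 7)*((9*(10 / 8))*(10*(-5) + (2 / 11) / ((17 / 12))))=-11118191409 / 327250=-33974.61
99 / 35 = 2.83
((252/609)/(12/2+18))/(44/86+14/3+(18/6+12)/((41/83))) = 5289/10903594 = 0.00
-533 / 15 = -35.53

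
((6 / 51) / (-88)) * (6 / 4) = -3 / 1496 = -0.00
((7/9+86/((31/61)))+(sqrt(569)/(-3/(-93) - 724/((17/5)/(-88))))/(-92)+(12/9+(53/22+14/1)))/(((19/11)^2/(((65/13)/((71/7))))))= 443668225/14302098 - 2231845 * sqrt(569)/23286652485604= 31.02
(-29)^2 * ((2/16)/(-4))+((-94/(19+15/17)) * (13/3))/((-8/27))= 17831/416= 42.86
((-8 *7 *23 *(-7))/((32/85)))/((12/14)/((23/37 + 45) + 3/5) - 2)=-5734001315/474416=-12086.44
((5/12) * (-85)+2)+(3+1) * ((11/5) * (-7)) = -5701/60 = -95.02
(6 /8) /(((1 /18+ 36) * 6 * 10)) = 9 /25960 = 0.00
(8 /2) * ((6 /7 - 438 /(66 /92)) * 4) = -751136 /77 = -9755.01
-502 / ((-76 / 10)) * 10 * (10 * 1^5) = 125500 / 19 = 6605.26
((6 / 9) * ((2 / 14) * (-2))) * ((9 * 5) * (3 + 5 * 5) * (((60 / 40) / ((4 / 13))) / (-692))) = 585 / 346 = 1.69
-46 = -46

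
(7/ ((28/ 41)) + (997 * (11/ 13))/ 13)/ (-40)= -50797/ 27040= -1.88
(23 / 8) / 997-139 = -1108641 / 7976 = -139.00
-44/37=-1.19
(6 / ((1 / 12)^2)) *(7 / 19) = 6048 / 19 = 318.32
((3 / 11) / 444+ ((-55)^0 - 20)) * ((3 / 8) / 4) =-92793 / 52096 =-1.78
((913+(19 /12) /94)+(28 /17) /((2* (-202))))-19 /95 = 8839569299 /9683880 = 912.81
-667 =-667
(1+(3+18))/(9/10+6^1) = 220/69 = 3.19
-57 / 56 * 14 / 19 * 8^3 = -384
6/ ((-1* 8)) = -3/ 4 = -0.75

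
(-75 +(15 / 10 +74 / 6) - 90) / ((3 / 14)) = -6349 / 9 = -705.44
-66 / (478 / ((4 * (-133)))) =17556 / 239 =73.46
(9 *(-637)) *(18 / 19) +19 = -102833 / 19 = -5412.26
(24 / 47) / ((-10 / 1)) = -12 / 235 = -0.05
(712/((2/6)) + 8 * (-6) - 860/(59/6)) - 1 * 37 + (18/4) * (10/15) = 116026/59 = 1966.54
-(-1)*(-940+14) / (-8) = 463 / 4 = 115.75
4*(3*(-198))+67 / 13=-30821 / 13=-2370.85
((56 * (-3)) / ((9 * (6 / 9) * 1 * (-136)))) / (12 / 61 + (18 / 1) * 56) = 427 / 2091000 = 0.00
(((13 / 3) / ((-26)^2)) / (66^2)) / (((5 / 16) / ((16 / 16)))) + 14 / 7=424711 / 212355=2.00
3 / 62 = 0.05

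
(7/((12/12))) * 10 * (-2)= -140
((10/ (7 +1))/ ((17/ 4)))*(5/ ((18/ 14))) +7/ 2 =1421/ 306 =4.64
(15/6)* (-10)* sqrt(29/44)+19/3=19/3 - 25* sqrt(319)/22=-13.96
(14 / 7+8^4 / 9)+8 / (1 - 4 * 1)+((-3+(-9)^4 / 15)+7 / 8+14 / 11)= 3528329 / 3960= 890.99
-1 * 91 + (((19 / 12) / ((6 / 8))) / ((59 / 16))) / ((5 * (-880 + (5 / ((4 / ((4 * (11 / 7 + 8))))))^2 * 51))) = -1372402154879 / 15081342525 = -91.00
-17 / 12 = -1.42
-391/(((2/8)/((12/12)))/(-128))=200192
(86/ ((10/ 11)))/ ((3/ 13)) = 6149/ 15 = 409.93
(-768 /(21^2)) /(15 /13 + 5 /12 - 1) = -13312 /4361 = -3.05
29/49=0.59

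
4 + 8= 12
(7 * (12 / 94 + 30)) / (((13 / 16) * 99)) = 52864 / 20163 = 2.62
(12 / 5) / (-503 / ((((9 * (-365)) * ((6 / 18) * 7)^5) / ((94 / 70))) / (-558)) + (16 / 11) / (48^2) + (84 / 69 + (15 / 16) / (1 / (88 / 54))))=695315001920 / 314899206729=2.21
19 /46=0.41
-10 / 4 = -2.50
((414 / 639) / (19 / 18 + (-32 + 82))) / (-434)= -414 / 14159033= -0.00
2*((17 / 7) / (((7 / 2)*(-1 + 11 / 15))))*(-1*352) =89760 / 49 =1831.84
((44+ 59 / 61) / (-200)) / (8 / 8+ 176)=-2743 / 2159400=-0.00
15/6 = 2.50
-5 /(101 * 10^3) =-1 /20200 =-0.00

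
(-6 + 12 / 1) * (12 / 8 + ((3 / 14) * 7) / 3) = 12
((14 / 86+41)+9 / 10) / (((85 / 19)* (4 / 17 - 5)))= -114551 / 58050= -1.97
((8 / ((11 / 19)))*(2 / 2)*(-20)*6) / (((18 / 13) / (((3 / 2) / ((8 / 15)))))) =-37050 / 11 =-3368.18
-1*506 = -506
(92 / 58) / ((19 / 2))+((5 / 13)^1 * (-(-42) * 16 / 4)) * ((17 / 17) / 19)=3.57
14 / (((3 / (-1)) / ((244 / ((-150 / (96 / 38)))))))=27328 / 1425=19.18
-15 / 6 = -5 / 2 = -2.50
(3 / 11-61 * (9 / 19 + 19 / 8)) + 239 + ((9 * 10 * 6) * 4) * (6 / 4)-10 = 5510081 / 1672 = 3295.50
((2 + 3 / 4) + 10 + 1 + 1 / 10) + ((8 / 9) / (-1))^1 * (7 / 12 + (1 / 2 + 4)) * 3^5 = -21683 / 20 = -1084.15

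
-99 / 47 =-2.11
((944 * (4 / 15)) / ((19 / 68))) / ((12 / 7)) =449344 / 855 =525.55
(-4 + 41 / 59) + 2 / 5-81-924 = -297332 / 295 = -1007.91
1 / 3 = 0.33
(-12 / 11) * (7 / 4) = -21 / 11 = -1.91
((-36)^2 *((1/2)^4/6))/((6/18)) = 81/2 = 40.50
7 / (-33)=-7 / 33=-0.21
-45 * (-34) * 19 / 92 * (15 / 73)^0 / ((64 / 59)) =857565 / 2944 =291.29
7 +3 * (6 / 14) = 58 / 7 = 8.29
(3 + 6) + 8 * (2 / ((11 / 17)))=371 / 11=33.73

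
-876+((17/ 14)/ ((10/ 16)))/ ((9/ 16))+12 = -860.55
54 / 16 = 27 / 8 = 3.38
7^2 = 49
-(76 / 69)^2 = -5776 / 4761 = -1.21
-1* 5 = -5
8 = 8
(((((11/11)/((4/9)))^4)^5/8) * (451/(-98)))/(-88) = 498464283821334080841/6896136929411072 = 72281.67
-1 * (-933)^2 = -870489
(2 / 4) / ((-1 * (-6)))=1 / 12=0.08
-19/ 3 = -6.33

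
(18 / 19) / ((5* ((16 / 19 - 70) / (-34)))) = 0.09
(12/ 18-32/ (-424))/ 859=0.00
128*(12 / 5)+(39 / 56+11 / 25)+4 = 437271 / 1400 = 312.34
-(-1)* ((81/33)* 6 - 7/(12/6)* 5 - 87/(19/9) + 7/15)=-272849/6270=-43.52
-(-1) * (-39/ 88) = -39/ 88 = -0.44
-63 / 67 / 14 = -9 / 134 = -0.07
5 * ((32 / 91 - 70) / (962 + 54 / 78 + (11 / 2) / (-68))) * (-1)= 4309840 / 11913279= 0.36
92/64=23/16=1.44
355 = 355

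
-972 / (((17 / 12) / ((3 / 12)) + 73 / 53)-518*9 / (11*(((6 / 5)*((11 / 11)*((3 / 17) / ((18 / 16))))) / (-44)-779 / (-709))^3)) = 52049272463722741158 / 16934401402802200355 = 3.07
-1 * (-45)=45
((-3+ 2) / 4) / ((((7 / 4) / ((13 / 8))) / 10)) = -2.32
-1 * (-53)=53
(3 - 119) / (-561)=116 / 561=0.21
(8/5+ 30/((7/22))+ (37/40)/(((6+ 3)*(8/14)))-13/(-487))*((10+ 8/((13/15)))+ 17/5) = 693889980397/319082400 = 2174.64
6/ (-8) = -3/ 4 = -0.75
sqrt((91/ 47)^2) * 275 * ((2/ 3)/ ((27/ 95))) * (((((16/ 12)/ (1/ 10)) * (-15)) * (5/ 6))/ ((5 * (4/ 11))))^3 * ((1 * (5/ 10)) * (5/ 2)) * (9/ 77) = -3210517578125/ 22842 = -140553260.58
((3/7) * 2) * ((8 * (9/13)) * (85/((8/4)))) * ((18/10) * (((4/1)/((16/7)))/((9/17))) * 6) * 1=93636/13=7202.77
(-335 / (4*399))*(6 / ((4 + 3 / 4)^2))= -2680 / 48013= -0.06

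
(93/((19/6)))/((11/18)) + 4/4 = 10253/209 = 49.06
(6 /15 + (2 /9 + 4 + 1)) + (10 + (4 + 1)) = 928 /45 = 20.62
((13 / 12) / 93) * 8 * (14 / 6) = 182 / 837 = 0.22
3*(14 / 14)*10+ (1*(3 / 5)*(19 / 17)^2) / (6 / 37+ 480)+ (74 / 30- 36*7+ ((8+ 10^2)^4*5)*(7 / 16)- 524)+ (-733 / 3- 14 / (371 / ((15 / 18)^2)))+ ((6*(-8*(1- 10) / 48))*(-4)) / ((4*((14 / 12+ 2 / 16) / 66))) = 2092111317540441896 / 7029813735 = 297605512.24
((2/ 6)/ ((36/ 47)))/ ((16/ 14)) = 329/ 864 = 0.38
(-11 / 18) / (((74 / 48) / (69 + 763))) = -36608 / 111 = -329.80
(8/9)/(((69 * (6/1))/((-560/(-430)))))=224/80109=0.00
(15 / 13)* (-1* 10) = -150 / 13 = -11.54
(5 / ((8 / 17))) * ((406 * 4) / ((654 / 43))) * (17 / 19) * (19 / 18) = 12613405 / 11772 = 1071.48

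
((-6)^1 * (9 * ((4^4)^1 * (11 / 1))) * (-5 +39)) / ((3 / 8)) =-13787136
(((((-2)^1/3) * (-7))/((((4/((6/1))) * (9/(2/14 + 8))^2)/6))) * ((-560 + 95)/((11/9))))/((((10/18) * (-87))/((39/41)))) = 23568246/91553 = 257.43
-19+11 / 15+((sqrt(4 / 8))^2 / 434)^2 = -206438161 / 11301360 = -18.27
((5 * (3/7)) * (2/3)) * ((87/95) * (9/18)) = 87/133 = 0.65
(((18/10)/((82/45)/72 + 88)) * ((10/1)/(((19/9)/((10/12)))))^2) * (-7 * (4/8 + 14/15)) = -164571750/51478961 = -3.20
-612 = -612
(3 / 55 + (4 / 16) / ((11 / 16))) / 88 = 23 / 4840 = 0.00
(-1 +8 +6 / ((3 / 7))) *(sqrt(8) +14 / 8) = 147 / 4 +42 *sqrt(2) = 96.15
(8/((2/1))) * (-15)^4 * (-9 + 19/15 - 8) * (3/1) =-9558000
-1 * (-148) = 148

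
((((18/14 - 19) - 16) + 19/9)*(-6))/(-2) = -94.81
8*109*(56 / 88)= 6104 / 11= 554.91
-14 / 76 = -7 / 38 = -0.18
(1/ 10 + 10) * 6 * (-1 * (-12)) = 727.20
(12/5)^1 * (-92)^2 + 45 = 101793/5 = 20358.60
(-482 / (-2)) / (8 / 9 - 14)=-2169 / 118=-18.38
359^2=128881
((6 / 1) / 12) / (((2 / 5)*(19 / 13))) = 65 / 76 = 0.86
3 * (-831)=-2493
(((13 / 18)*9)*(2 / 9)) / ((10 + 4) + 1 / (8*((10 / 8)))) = 130 / 1269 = 0.10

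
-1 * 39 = -39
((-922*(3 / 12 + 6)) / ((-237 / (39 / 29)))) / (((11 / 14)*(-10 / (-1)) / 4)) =419510 / 25201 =16.65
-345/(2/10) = -1725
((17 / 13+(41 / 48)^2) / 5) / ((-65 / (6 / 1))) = -61021 / 1622400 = -0.04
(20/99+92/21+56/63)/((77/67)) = 84688/17787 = 4.76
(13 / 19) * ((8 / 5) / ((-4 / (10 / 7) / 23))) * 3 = -3588 / 133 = -26.98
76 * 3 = 228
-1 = -1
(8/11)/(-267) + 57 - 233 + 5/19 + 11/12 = -13007523/74404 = -174.82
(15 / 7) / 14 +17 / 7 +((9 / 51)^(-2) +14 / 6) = 32657 / 882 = 37.03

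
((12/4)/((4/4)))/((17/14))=42/17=2.47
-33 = -33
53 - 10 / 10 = 52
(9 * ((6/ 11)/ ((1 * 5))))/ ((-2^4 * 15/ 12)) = -27/ 550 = -0.05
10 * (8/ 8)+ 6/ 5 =56/ 5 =11.20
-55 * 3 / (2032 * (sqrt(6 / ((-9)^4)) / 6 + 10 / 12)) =-5412825 / 55547768 + 13365 * sqrt(6) / 55547768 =-0.10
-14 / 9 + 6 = 40 / 9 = 4.44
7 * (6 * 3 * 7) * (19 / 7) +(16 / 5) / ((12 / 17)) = 35978 / 15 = 2398.53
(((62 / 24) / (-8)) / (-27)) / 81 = 31 / 209952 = 0.00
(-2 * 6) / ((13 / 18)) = -216 / 13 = -16.62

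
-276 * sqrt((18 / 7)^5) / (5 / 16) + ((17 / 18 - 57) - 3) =-4292352 * sqrt(14) / 1715 - 1063 / 18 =-9423.78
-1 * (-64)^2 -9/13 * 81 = -53977/13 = -4152.08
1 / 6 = 0.17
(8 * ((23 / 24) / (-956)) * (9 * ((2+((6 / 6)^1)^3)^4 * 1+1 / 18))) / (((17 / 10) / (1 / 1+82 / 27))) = -18288565 / 1316412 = -13.89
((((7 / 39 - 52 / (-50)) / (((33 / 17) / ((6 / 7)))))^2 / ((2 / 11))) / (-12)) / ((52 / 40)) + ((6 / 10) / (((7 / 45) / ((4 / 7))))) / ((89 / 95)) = 2.25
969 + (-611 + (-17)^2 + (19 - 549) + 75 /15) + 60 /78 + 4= 1648 /13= 126.77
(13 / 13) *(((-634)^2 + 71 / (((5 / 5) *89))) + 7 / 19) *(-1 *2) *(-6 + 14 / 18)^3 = 47046324318976 / 410913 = 114492177.95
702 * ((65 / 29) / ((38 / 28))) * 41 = 26191620 / 551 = 47534.70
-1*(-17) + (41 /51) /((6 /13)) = 5735 /306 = 18.74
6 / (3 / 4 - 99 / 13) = -104 / 119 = -0.87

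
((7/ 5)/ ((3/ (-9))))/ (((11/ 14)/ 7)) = -37.42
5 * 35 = 175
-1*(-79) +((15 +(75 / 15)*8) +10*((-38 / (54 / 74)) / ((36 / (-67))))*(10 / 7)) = 1518.51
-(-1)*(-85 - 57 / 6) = -189 / 2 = -94.50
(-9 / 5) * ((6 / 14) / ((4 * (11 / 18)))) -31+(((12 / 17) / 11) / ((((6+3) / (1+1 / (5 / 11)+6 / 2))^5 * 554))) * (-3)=-465619048889353 / 14868579206250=-31.32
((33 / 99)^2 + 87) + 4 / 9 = 788 / 9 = 87.56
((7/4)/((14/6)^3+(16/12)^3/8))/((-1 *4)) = -7/208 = -0.03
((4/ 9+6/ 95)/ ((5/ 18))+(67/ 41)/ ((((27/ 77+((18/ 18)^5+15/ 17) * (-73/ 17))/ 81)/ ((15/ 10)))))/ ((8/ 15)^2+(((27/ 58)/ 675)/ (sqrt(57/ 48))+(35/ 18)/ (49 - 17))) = -21384104333292638112/ 309513534979501535+170884150083956736 * sqrt(19)/ 5880757164610529165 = -68.96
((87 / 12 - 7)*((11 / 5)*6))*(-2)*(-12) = 396 / 5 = 79.20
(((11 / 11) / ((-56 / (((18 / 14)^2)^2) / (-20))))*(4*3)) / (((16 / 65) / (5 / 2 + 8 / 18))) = 37671075 / 268912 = 140.09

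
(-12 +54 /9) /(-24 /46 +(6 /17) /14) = 5474 /453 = 12.08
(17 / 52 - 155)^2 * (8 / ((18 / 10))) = 35938805 / 338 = 106327.83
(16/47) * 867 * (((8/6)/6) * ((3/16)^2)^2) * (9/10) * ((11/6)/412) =257499/793149440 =0.00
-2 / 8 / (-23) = 0.01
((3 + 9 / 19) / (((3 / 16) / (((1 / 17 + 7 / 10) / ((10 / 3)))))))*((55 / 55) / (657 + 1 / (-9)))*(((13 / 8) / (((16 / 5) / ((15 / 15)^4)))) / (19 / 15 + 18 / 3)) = 1494207 / 3330300544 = 0.00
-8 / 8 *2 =-2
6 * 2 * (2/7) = 3.43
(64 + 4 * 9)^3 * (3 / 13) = 3000000 / 13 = 230769.23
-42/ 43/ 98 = -3/ 301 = -0.01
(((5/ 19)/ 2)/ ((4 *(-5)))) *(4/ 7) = -1/ 266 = -0.00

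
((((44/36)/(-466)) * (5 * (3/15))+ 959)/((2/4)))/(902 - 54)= 4022035/1778256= 2.26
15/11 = 1.36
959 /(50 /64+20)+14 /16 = 35737 /760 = 47.02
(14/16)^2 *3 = 147/64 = 2.30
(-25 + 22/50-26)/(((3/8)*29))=-10112/2175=-4.65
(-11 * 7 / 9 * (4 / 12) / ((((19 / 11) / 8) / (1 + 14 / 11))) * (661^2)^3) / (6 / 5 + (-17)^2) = -6422431517691262997000 / 744363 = -8628090753693108.06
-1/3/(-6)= 1/18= 0.06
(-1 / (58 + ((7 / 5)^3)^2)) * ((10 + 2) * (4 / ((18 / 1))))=-125000 / 3071697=-0.04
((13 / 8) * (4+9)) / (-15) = -169 / 120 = -1.41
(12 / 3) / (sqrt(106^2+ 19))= 4* sqrt(11255) / 11255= 0.04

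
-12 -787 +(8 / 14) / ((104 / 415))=-145003 / 182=-796.72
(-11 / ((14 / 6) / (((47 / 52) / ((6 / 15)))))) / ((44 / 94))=-33135 / 1456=-22.76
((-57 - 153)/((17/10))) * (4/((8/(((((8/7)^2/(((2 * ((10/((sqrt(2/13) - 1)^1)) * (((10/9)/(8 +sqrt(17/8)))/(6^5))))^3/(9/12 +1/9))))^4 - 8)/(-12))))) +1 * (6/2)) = -7000/17 +55221992035696098497388840276528012961573797888 * (13 - sqrt(26))^12 * (sqrt(34) +32)^12/777670320445054276254177093505859375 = 36112341064309941589811690000000000000000.00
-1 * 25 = -25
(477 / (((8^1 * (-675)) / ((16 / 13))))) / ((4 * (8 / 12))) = -53 / 1300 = -0.04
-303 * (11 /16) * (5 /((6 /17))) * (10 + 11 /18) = -18037085 /576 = -31314.38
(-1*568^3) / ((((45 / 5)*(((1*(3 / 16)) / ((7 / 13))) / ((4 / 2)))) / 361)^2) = -1198272100234166272 / 123201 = -9726155633754.32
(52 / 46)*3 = 78 / 23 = 3.39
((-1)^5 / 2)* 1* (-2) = 1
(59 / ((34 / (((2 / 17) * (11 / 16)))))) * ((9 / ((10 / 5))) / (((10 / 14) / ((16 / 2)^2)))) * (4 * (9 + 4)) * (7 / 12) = 2480478 / 1445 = 1716.59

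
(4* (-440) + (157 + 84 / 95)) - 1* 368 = -187161 / 95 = -1970.12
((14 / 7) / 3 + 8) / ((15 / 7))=182 / 45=4.04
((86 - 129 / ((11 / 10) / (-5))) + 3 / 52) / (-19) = -384625 / 10868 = -35.39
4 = 4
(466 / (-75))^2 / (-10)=-108578 / 28125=-3.86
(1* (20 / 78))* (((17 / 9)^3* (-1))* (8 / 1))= -393040 / 28431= -13.82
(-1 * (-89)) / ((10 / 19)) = 1691 / 10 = 169.10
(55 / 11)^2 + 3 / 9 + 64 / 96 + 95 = 121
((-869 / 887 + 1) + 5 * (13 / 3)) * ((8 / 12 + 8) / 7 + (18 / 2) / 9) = 2712323 / 55881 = 48.54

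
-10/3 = -3.33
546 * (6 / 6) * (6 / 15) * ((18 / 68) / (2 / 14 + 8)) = 11466 / 1615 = 7.10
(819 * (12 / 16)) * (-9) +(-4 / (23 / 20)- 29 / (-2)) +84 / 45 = -7611199 / 1380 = -5515.36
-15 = -15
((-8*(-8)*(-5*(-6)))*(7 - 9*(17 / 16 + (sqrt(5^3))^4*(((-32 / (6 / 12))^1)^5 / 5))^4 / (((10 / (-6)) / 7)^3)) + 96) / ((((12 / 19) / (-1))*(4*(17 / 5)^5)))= -1644536453273590554703226033146165003696250830154069073670393875 / 11631468544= -141386828933300217563931500000000000000000000000000000.00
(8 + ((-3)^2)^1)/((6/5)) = 85/6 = 14.17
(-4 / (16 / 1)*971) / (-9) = 971 / 36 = 26.97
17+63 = 80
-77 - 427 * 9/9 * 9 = -3920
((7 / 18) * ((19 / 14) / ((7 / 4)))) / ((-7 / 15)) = -95 / 147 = -0.65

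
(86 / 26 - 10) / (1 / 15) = -1305 / 13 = -100.38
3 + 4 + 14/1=21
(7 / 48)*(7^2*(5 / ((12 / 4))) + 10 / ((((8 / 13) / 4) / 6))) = 9905 / 144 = 68.78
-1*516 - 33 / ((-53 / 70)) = -25038 / 53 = -472.42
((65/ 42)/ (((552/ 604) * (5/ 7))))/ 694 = 1963/ 574632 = 0.00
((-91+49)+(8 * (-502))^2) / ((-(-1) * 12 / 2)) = 8064107 / 3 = 2688035.67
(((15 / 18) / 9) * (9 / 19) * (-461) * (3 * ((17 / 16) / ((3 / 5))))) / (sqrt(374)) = -11525 * sqrt(374) / 40128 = -5.55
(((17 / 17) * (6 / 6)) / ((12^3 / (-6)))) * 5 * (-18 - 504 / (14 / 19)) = 195 / 16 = 12.19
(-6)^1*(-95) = 570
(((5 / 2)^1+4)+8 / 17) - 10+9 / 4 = -53 / 68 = -0.78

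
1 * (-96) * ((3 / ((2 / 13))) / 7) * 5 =-9360 / 7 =-1337.14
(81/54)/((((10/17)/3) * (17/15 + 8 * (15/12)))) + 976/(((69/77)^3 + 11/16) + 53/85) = 405375767139601/842194746772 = 481.33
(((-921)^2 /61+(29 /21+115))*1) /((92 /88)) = 395167190 /29463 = 13412.32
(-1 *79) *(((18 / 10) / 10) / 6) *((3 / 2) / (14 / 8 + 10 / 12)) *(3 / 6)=-0.69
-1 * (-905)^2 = -819025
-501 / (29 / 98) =-49098 / 29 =-1693.03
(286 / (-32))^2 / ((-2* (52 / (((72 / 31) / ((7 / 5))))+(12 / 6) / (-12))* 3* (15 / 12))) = -61347 / 179584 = -0.34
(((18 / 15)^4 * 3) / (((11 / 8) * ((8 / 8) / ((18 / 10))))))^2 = 78364164096 / 1181640625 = 66.32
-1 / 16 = -0.06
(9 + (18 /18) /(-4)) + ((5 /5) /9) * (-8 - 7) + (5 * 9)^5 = 2214337585 /12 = 184528132.08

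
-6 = -6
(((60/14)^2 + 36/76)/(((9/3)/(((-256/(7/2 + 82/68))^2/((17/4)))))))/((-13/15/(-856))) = 261382791168/60515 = 4319305.81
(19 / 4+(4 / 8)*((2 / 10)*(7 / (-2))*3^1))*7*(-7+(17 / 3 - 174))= -68117 / 15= -4541.13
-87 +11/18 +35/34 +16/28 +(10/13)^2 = -15239452/180999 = -84.20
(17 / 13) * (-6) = -102 / 13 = -7.85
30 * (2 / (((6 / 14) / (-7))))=-980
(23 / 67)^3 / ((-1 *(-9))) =12167 / 2706867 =0.00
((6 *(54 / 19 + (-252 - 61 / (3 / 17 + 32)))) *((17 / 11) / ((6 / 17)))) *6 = -4524354534 / 114323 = -39575.19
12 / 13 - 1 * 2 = -14 / 13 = -1.08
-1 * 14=-14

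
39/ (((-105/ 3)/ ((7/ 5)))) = -39/ 25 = -1.56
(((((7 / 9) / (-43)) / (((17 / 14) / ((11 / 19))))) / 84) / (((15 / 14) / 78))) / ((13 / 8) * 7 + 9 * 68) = -112112 / 9350699805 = -0.00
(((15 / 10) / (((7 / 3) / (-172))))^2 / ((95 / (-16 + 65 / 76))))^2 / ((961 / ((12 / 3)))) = 118865137933624644 / 7517439822025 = 15811.92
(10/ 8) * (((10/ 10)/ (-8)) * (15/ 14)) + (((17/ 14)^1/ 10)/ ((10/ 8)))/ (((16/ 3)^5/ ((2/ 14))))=-215035869/ 1284505600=-0.17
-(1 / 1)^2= -1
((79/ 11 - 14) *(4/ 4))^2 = 5625/ 121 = 46.49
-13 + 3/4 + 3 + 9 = -1/4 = -0.25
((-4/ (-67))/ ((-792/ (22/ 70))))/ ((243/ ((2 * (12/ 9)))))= -0.00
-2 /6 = -1 /3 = -0.33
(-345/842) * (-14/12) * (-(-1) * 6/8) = 2415/6736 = 0.36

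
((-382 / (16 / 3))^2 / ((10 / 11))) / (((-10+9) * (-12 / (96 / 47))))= 3611619 / 3760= 960.54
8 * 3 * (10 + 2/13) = 3168/13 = 243.69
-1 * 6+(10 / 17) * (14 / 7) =-82 / 17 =-4.82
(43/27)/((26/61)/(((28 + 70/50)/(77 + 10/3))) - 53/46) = 5912242/46281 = 127.75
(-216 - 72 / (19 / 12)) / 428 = -1242 / 2033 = -0.61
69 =69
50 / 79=0.63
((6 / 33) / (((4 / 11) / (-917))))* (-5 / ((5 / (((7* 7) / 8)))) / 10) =44933 / 160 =280.83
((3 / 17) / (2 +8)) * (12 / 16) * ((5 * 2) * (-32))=-72 / 17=-4.24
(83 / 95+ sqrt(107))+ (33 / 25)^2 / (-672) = 2317103 / 2660000+ sqrt(107) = 11.22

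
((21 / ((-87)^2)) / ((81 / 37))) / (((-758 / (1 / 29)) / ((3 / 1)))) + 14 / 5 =20964100213 / 7487179110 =2.80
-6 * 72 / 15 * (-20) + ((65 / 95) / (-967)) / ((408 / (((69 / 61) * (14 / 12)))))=526771839955 / 914534448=576.00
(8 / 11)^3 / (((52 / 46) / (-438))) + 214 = 1123898 / 17303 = 64.95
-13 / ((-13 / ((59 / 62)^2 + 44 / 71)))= 416287 / 272924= 1.53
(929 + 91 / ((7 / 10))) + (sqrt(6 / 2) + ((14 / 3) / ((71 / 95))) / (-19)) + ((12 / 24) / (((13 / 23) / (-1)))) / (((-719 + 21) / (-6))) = sqrt(3) + 2046145081 / 1932762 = 1060.40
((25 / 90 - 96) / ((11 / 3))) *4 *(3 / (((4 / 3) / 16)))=-41352 / 11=-3759.27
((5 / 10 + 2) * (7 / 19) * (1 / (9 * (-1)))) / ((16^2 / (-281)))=9835 / 87552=0.11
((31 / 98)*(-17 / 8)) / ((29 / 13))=-6851 / 22736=-0.30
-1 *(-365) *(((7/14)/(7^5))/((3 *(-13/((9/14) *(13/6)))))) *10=-1825/470596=-0.00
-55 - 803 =-858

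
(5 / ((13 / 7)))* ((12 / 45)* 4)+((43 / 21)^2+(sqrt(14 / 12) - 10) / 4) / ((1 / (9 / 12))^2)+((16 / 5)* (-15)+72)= 3* sqrt(42) / 128+1701491 / 61152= 27.98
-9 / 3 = -3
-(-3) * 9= 27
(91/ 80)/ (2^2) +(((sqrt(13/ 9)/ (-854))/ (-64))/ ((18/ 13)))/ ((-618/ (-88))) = 143 * sqrt(13)/ 227997504 +91/ 320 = 0.28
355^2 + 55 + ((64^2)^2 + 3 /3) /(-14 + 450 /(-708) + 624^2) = 5794680048886 /45944641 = 126123.09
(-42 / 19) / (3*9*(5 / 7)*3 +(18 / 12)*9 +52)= -588 / 32813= -0.02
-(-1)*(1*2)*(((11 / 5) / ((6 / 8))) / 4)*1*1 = 22 / 15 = 1.47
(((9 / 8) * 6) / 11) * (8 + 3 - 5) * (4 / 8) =81 / 44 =1.84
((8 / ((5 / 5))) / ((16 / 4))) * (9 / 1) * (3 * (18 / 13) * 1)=972 / 13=74.77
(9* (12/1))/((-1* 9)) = -12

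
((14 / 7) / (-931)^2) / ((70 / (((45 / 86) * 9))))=81 / 521790122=0.00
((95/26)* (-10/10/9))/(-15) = 19/702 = 0.03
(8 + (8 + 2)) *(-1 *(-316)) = 5688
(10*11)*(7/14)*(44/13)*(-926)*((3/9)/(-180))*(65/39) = 560230/1053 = 532.03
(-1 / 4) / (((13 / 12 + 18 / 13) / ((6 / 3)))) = -78 / 385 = -0.20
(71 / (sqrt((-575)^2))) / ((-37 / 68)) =-4828 / 21275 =-0.23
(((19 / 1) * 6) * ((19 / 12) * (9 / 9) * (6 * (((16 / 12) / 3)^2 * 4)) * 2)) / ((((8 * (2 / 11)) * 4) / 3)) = 7942 / 9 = 882.44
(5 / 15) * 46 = 46 / 3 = 15.33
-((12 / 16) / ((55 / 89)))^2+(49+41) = 4284711 / 48400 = 88.53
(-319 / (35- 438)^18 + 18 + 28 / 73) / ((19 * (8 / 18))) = 49972635570821113588745250102069836489965761759861 / 22954808920923624622483742967898944597311644833988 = 2.18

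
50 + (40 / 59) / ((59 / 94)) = 177810 / 3481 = 51.08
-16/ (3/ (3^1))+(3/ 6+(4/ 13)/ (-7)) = -2829/ 182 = -15.54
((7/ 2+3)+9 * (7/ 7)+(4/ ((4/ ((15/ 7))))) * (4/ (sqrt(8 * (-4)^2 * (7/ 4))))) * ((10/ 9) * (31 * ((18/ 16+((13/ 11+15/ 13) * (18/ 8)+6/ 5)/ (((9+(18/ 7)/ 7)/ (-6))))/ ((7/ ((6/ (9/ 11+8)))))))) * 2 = -323.92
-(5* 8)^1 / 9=-40 / 9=-4.44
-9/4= -2.25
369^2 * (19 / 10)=2587059 / 10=258705.90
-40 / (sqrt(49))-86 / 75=-6.86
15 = 15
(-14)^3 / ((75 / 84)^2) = -2151296 / 625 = -3442.07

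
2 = 2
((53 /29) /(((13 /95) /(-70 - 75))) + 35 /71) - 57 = -1839581 /923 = -1993.05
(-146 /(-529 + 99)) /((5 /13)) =949 /1075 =0.88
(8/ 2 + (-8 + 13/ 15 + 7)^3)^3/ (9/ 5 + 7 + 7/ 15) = 2456003591488/ 356241796875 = 6.89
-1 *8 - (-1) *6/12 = -15/2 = -7.50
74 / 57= 1.30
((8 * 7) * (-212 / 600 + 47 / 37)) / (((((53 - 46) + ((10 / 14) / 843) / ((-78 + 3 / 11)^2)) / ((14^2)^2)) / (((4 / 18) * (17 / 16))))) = 9292351803274953 / 139658582545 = 66536.20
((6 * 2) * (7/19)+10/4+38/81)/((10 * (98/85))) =386699/603288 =0.64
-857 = -857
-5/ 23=-0.22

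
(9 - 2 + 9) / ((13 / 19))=304 / 13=23.38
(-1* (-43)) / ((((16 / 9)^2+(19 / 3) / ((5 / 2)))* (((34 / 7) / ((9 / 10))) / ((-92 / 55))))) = -5046867 / 2156110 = -2.34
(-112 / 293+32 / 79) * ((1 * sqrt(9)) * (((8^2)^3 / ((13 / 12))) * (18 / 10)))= 44845498368 / 1504555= 29806.49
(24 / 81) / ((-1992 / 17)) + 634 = 4262365 / 6723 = 634.00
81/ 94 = 0.86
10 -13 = -3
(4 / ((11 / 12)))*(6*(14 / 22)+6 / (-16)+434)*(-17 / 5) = -785298 / 121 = -6490.07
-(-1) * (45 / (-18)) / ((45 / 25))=-25 / 18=-1.39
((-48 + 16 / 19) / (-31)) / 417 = 896 / 245613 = 0.00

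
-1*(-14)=14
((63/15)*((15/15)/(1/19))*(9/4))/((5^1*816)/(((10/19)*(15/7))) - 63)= 513/10156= 0.05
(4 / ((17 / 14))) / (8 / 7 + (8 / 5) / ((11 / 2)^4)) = 3587045 / 1246389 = 2.88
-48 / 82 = -0.59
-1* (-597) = 597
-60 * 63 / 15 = -252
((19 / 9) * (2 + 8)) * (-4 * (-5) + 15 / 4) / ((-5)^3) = -361 / 90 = -4.01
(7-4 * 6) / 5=-17 / 5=-3.40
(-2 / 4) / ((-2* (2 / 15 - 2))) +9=993 / 112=8.87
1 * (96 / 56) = 12 / 7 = 1.71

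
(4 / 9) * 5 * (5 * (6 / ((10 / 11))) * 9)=660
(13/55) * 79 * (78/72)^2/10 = 173563/79200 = 2.19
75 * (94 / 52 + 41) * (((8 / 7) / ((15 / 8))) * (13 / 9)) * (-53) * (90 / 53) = -254400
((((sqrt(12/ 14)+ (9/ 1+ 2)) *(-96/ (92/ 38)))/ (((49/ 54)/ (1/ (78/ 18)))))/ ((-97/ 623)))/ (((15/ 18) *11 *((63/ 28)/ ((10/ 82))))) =35064576 *sqrt(42)/ 640937297+ 35064576/ 8323861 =4.57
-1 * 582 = -582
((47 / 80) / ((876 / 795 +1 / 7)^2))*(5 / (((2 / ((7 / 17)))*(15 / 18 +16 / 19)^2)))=3678183884025 / 26451695137096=0.14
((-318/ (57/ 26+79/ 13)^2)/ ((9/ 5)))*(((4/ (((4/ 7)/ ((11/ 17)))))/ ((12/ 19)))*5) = -26208182/ 282897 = -92.64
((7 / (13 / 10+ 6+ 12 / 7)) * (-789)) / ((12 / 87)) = -5605845 / 1262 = -4442.03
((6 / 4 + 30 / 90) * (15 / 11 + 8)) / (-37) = -103 / 222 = -0.46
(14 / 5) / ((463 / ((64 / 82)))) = 448 / 94915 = 0.00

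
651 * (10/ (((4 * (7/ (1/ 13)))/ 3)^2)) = 4185/ 9464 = 0.44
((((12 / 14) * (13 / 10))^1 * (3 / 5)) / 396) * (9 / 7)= 117 / 53900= 0.00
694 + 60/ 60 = 695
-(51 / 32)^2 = -2601 / 1024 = -2.54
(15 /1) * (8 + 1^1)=135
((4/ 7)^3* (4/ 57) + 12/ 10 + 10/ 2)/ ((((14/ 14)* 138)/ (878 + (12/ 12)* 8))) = 11698301/ 293265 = 39.89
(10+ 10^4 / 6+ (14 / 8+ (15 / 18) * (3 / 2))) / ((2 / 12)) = 10078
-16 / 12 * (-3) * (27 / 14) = 54 / 7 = 7.71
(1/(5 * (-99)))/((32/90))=-1/176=-0.01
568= 568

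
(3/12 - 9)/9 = -35/36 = -0.97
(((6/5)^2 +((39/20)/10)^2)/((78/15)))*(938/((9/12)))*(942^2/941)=2050383855303/6116500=335221.75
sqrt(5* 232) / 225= 2* sqrt(290) / 225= 0.15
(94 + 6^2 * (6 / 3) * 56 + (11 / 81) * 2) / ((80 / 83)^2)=575624173 / 129600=4441.54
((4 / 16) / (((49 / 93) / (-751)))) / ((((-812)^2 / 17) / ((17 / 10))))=-20184627 / 1292314240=-0.02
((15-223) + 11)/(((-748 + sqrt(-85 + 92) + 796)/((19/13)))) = -179664/29861 + 3743* sqrt(7)/29861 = -5.69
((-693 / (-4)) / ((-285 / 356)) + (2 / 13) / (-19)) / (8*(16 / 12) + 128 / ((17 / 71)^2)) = -0.10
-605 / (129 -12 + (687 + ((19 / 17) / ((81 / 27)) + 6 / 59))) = -1820445 / 2420663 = -0.75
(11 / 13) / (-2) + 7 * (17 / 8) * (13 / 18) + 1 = 21191 / 1872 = 11.32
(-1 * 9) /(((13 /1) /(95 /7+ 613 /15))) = -37.69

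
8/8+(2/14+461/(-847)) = 0.60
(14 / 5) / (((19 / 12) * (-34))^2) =504 / 521645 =0.00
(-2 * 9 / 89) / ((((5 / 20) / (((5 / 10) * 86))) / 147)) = -455112 / 89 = -5113.62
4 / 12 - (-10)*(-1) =-29 / 3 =-9.67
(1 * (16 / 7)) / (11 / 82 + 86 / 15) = 19680 / 50519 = 0.39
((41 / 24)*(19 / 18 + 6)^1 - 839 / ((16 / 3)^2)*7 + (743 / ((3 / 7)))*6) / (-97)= -70554797 / 670464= -105.23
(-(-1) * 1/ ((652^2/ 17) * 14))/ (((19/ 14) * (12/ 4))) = 17/ 24230928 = 0.00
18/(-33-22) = -18/55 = -0.33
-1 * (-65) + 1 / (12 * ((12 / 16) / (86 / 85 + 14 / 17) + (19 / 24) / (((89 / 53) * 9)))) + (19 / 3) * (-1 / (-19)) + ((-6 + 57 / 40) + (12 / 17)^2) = 490980014983 / 7991555160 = 61.44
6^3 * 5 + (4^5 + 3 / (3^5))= 170425 / 81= 2104.01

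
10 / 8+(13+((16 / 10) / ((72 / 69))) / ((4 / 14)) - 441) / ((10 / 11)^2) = -1530409 / 3000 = -510.14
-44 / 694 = -22 / 347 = -0.06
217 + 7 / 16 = 3479 / 16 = 217.44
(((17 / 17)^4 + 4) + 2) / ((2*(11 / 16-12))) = -0.31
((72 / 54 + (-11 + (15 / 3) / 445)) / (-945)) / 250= 1289 / 31539375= 0.00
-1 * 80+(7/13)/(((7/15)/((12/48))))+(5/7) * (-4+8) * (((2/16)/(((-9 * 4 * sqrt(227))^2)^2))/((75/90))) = -209268107254067/2625317630208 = -79.71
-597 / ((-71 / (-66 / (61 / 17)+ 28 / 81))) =-17745626 / 116937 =-151.75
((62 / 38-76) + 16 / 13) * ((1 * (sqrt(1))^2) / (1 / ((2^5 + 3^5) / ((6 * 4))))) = -4967875 / 5928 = -838.04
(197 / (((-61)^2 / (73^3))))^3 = 450095239486550378816549 / 51520374361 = 8736257161734.92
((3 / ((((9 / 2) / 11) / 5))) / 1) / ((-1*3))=-110 / 9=-12.22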